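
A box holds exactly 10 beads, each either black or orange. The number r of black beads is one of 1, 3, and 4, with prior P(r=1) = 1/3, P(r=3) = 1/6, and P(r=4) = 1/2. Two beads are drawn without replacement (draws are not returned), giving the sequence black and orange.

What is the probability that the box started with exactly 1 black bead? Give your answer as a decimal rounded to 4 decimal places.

0.1622

The likelihood of the observed sequence under each hypothesis: P(data | r = 1) = (1/10)(9/9) = 1/10; P(data | r = 3) = (3/10)(7/9) = 7/30; P(data | r = 4) = (4/10)(6/9) = 4/15.
Multiplying each by its prior: 1/3 · 1/10 = 1/30, 1/6 · 7/30 = 7/180, 1/2 · 4/15 = 2/15; with total 37/180.
By Bayes' rule, P(r = 1 | data) = (1/30) / (37/180) = 6/37.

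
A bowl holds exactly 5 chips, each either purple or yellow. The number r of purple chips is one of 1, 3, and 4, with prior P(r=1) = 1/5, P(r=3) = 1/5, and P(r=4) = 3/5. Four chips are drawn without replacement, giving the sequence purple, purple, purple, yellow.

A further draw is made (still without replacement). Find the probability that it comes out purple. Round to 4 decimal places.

0.8571

Under each hypothesis, the probability of the observed sequence is: P(data | r = 1) = (1/5)(0/4) = 0; P(data | r = 3) = (3/5)(2/4)(1/3)(2/2) = 1/10; P(data | r = 4) = (4/5)(3/4)(2/3)(1/2) = 1/5.
Multiplying each by its prior: 1/5 · 0 = 0, 1/5 · 1/10 = 1/50, 3/5 · 1/5 = 3/25; these sum to 7/50.
Dividing through by the total gives posterior P(r = 1 | data) = 0, P(r = 3 | data) = 1/7, P(r = 4 | data) = 6/7.
Averaging over the posterior, P(purple next | data) = (0)(1/7) + (1)(6/7) = 6/7.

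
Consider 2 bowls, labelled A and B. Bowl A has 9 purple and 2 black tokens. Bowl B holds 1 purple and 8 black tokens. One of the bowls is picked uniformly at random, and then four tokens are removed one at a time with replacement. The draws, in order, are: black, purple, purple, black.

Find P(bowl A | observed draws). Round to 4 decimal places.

The likelihood of the observed sequence under each hypothesis: P(data | bowl A) = (2/11)(9/11)(9/11)(2/11) = 0.02213; P(data | bowl B) = (8/9)(1/9)(1/9)(8/9) = 0.0097546.
Multiplying each by its prior: 1/2 · 0.02213 = 0.011065, 1/2 · 0.0097546 = 0.0048773; with total 0.015942.
Therefore the posterior P(bowl A | data) = (0.011065) / (0.015942) = 0.69406.

0.6941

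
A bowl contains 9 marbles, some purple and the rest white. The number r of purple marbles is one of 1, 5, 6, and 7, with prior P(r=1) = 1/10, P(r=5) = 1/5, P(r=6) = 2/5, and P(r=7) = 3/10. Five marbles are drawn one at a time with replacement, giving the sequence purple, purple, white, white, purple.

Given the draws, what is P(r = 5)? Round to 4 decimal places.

0.2507

For each hypothesis, P(data | H) works out to: P(data | r = 1) = (1/9)(1/9)(8/9)(8/9)(1/9) = 0.0010838; P(data | r = 5) = (5/9)(5/9)(4/9)(4/9)(5/9) = 0.03387; P(data | r = 6) = (6/9)(6/9)(3/9)(3/9)(6/9) = 0.032922; P(data | r = 7) = (7/9)(7/9)(2/9)(2/9)(7/9) = 0.023235.
Weighting by the prior gives 1/10 · 0.0010838 = 0.00010838, 1/5 · 0.03387 = 0.006774, 2/5 · 0.032922 = 0.013169, 3/10 · 0.023235 = 0.0069705; summing to 0.027022.
Therefore the posterior P(r = 5 | data) = (0.006774) / (0.027022) = 0.25069.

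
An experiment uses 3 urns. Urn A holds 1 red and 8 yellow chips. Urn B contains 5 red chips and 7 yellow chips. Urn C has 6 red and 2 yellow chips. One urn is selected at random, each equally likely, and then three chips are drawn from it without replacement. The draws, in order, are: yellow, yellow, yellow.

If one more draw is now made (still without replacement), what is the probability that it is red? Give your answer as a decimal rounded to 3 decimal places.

The likelihood of the observed sequence under each hypothesis: P(data | urn A) = (8/9)(7/8)(6/7) = 2/3; P(data | urn B) = (7/12)(6/11)(5/10) = 7/44; P(data | urn C) = (2/8)(1/7)(0/6) = 0.
The prior-weighted likelihoods are 1/3 · 2/3 = 2/9, 1/3 · 7/44 = 7/132, 1/3 · 0 = 0; these sum to 109/396.
The posterior is then P(urn A | data) = 88/109, P(urn B | data) = 21/109, P(urn C | data) = 0.
So P(red next | data) = Σ P(red next | H) P(H | data) = (1/6)(88/109) + (5/9)(21/109) = 79/327.

0.242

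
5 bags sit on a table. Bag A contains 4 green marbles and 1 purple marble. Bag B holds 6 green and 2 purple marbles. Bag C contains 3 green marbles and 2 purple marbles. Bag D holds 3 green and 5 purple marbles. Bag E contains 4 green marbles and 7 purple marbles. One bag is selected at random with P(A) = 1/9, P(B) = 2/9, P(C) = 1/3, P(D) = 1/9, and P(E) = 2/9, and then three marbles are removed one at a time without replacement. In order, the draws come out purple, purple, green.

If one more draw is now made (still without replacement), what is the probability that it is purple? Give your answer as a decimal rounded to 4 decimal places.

0.3590

Under each hypothesis, the probability of the observed sequence is: P(data | bag A) = (1/5)(0/4) = 0; P(data | bag B) = (2/8)(1/7)(6/6) = 0.035714; P(data | bag C) = (2/5)(1/4)(3/3) = 0.1; P(data | bag D) = (5/8)(4/7)(3/6) = 0.17857; P(data | bag E) = (7/11)(6/10)(4/9) = 0.1697.
Weighting by the prior gives 1/9 · 0 = 0, 2/9 · 0.035714 = 0.0079365, 1/3 · 0.1 = 0.033333, 1/9 · 0.17857 = 0.019841, 2/9 · 0.1697 = 0.03771; these sum to 0.098822.
Normalising, the posterior is P(bag A | data) = 0, P(bag B | data) = 0.080312, P(bag C | data) = 0.33731, P(bag D | data) = 0.20078, P(bag E | data) = 0.3816.
So P(purple next | data) = Σ P(purple next | H) P(H | data) = (0)(0.080312) + (0)(0.33731) + (3/5)(0.20078) + (5/8)(0.3816) = 0.35897.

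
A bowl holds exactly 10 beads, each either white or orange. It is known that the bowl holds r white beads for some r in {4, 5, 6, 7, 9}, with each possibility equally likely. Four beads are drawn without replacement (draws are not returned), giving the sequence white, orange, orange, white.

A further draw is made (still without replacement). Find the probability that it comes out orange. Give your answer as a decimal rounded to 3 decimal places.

0.439

The likelihood of the observed sequence under each hypothesis: P(data | r = 4) = (4/10)(6/9)(5/8)(3/7) = 1/14; P(data | r = 5) = (5/10)(5/9)(4/8)(4/7) = 5/63; P(data | r = 6) = (6/10)(4/9)(3/8)(5/7) = 1/14; P(data | r = 7) = (7/10)(3/9)(2/8)(6/7) = 1/20; P(data | r = 9) = (9/10)(1/9)(0/8) = 0.
Weighting by the prior gives 1/5 · 1/14 = 1/70, 1/5 · 5/63 = 1/63, 1/5 · 1/14 = 1/70, 1/5 · 1/20 = 1/100, 1/5 · 0 = 0; with total 49/900.
Normalising, the posterior is P(r = 4 | data) = 90/343, P(r = 5 | data) = 100/343, P(r = 6 | data) = 90/343, P(r = 7 | data) = 9/49, P(r = 9 | data) = 0.
So P(orange next | data) = Σ P(orange next | H) P(H | data) = (2/3)(90/343) + (1/2)(100/343) + (1/3)(90/343) + (1/6)(9/49) = 43/98.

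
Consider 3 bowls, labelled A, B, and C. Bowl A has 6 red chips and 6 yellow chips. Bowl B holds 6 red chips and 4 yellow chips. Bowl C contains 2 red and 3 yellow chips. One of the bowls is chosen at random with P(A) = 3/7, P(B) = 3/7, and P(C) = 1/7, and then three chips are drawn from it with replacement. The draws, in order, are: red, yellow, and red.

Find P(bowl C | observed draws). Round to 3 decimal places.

0.106

Compute the likelihood of the observed sequence for each case: P(data | bowl A) = (6/12)(6/12)(6/12) = 1/8; P(data | bowl B) = (6/10)(4/10)(6/10) = 18/125; P(data | bowl C) = (2/5)(3/5)(2/5) = 12/125.
The prior-weighted likelihoods are 3/7 · 1/8 = 3/56, 3/7 · 18/125 = 54/875, 1/7 · 12/125 = 12/875; summing to 129/1000.
Hence P(bowl C | data) = (12/875) / (129/1000) = 32/301.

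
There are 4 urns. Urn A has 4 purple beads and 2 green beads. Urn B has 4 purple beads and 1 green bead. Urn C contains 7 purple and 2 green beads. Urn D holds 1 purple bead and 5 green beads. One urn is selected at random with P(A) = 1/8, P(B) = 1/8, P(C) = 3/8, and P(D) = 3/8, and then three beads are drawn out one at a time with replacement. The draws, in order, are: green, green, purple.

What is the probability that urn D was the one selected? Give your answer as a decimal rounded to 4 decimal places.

0.6107

For each hypothesis, P(data | H) works out to: P(data | urn A) = (2/6)(2/6)(4/6) = 0.074074; P(data | urn B) = (1/5)(1/5)(4/5) = 0.032; P(data | urn C) = (2/9)(2/9)(7/9) = 0.038409; P(data | urn D) = (5/6)(5/6)(1/6) = 0.11574.
The prior-weighted likelihoods are 1/8 · 0.074074 = 0.0092593, 1/8 · 0.032 = 0.004, 3/8 · 0.038409 = 0.014403, 3/8 · 0.11574 = 0.043403; these sum to 0.071065.
Hence P(urn D | data) = (0.043403) / (0.071065) = 0.61074.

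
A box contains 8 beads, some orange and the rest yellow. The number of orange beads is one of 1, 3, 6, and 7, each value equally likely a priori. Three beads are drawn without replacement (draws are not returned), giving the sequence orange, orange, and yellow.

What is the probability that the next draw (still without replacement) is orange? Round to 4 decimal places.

Under each hypothesis, the probability of the observed sequence is: P(data | r = 1) = (1/8)(0/7) = 0; P(data | r = 3) = (3/8)(2/7)(5/6) = 5/56; P(data | r = 6) = (6/8)(5/7)(2/6) = 5/28; P(data | r = 7) = (7/8)(6/7)(1/6) = 1/8.
Weighting by the prior gives 1/4 · 0 = 0, 1/4 · 5/56 = 5/224, 1/4 · 5/28 = 5/112, 1/4 · 1/8 = 1/32; summing to 11/112.
Normalising, the posterior is P(r = 1 | data) = 0, P(r = 3 | data) = 5/22, P(r = 6 | data) = 5/11, P(r = 7 | data) = 7/22.
So P(orange next | data) = Σ P(orange next | H) P(H | data) = (1/5)(5/22) + (4/5)(5/11) + (1)(7/22) = 8/11.

0.7273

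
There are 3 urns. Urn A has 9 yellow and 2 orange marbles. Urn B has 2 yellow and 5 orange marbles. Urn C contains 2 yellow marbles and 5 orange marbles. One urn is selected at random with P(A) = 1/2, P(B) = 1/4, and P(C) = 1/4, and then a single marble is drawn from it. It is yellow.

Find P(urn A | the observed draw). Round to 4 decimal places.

0.7412

For each hypothesis, P(data | H) works out to: P(data | urn A) = (9/11) = 9/11; P(data | urn B) = (2/7) = 2/7; P(data | urn C) = (2/7) = 2/7.
Multiplying each by its prior: 1/2 · 9/11 = 9/22, 1/4 · 2/7 = 1/14, 1/4 · 2/7 = 1/14; with total 85/154.
So P(urn A | data) = (9/22) / (85/154) = 63/85.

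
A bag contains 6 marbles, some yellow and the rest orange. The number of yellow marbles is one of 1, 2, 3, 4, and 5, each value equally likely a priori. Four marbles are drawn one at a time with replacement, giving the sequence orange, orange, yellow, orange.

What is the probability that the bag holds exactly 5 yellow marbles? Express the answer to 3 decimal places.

0.013

For each hypothesis, P(data | H) works out to: P(data | r = 1) = (5/6)(5/6)(1/6)(5/6) = 0.096451; P(data | r = 2) = (4/6)(4/6)(2/6)(4/6) = 0.098765; P(data | r = 3) = (3/6)(3/6)(3/6)(3/6) = 0.0625; P(data | r = 4) = (2/6)(2/6)(4/6)(2/6) = 0.024691; P(data | r = 5) = (1/6)(1/6)(5/6)(1/6) = 0.003858.
The prior-weighted likelihoods are 1/5 · 0.096451 = 0.01929, 1/5 · 0.098765 = 0.019753, 1/5 · 0.0625 = 0.0125, 1/5 · 0.024691 = 0.0049383, 1/5 · 0.003858 = 0.0007716; with total 0.057253.
Hence P(r = 5 | data) = (0.0007716) / (0.057253) = 0.013477.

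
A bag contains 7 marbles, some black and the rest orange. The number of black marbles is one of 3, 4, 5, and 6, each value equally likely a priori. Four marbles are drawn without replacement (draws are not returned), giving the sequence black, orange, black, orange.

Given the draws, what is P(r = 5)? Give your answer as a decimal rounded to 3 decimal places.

Compute the likelihood of the observed sequence for each case: P(data | r = 3) = (3/7)(4/6)(2/5)(3/4) = 3/35; P(data | r = 4) = (4/7)(3/6)(3/5)(2/4) = 3/35; P(data | r = 5) = (5/7)(2/6)(4/5)(1/4) = 1/21; P(data | r = 6) = (6/7)(1/6)(5/5)(0/4) = 0.
Multiplying each by its prior: 1/4 · 3/35 = 3/140, 1/4 · 3/35 = 3/140, 1/4 · 1/21 = 1/84, 1/4 · 0 = 0; these sum to 23/420.
So P(r = 5 | data) = (1/84) / (23/420) = 5/23.

0.217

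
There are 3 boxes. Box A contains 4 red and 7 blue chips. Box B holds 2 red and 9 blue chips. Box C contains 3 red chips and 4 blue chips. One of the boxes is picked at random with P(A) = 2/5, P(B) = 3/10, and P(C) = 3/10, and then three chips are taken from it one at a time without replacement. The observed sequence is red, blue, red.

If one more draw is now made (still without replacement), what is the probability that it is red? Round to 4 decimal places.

Under each hypothesis, the probability of the observed sequence is: P(data | box A) = (4/11)(7/10)(3/9) = 0.084848; P(data | box B) = (2/11)(9/10)(1/9) = 0.018182; P(data | box C) = (3/7)(4/6)(2/5) = 0.11429.
The prior-weighted likelihoods are 2/5 · 0.084848 = 0.033939, 3/10 · 0.018182 = 0.0054545, 3/10 · 0.11429 = 0.034286; these sum to 0.07368.
Dividing through by the total gives posterior P(box A | data) = 0.46063, P(box B | data) = 0.074031, P(box C | data) = 0.46533.
The predictive probability is P(red next | data) = (1/4)(0.46063) + (0)(0.074031) + (1/4)(0.46533) = 0.23149.

0.2315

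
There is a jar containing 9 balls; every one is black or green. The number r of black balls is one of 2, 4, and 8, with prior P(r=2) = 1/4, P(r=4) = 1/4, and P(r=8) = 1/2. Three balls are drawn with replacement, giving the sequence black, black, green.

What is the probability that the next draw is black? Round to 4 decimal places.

0.6591

For each hypothesis, P(data | H) works out to: P(data | r = 2) = (2/9)(2/9)(7/9) = 28/729; P(data | r = 4) = (4/9)(4/9)(5/9) = 80/729; P(data | r = 8) = (8/9)(8/9)(1/9) = 64/729.
The prior-weighted likelihoods are 1/4 · 28/729 = 7/729, 1/4 · 80/729 = 20/729, 1/2 · 64/729 = 32/729; summing to 59/729.
Dividing through by the total gives posterior P(r = 2 | data) = 7/59, P(r = 4 | data) = 20/59, P(r = 8 | data) = 32/59.
Averaging over the posterior, P(black next | data) = (2/9)(7/59) + (4/9)(20/59) + (8/9)(32/59) = 350/531.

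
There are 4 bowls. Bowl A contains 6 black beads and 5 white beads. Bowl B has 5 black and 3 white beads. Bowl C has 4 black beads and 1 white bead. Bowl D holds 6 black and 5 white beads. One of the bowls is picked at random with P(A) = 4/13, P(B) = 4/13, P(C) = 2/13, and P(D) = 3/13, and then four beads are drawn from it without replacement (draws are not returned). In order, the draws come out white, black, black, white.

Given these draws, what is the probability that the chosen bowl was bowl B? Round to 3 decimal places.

Under each hypothesis, the probability of the observed sequence is: P(data | bowl A) = (5/11)(6/10)(5/9)(4/8) = 5/66; P(data | bowl B) = (3/8)(5/7)(4/6)(2/5) = 1/14; P(data | bowl C) = (1/5)(4/4)(3/3)(0/2) = 0; P(data | bowl D) = (5/11)(6/10)(5/9)(4/8) = 5/66.
Multiplying each by its prior: 4/13 · 5/66 = 10/429, 4/13 · 1/14 = 2/91, 2/13 · 0 = 0, 3/13 · 5/66 = 5/286; with total 29/462.
By Bayes' rule, P(bowl B | data) = (2/91) / (29/462) = 132/377.

0.350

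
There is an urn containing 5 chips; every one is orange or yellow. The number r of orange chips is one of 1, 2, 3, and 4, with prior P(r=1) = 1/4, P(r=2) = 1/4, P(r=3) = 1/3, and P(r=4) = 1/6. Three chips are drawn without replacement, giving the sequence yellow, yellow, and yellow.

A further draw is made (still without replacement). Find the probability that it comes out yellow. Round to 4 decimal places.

Under each hypothesis, the probability of the observed sequence is: P(data | r = 1) = (4/5)(3/4)(2/3) = 2/5; P(data | r = 2) = (3/5)(2/4)(1/3) = 1/10; P(data | r = 3) = (2/5)(1/4)(0/3) = 0; P(data | r = 4) = (1/5)(0/4) = 0.
Multiplying each by its prior: 1/4 · 2/5 = 1/10, 1/4 · 1/10 = 1/40, 1/3 · 0 = 0, 1/6 · 0 = 0; these sum to 1/8.
Normalising, the posterior is P(r = 1 | data) = 4/5, P(r = 2 | data) = 1/5, P(r = 3 | data) = 0, P(r = 4 | data) = 0.
The predictive probability is P(yellow next | data) = (1/2)(4/5) + (0)(1/5) = 2/5.

0.4000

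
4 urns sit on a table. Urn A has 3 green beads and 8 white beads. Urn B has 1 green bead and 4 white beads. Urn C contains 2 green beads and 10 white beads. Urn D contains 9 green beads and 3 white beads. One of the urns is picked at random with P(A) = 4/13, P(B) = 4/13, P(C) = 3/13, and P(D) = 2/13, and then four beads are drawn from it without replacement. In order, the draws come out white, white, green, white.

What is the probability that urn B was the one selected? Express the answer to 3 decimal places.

0.476

The likelihood of the observed sequence under each hypothesis: P(data | urn A) = (8/11)(7/10)(3/9)(6/8) = 0.12727; P(data | urn B) = (4/5)(3/4)(1/3)(2/2) = 0.2; P(data | urn C) = (10/12)(9/11)(2/10)(8/9) = 0.12121; P(data | urn D) = (3/12)(2/11)(9/10)(1/9) = 0.0045455.
The prior-weighted likelihoods are 4/13 · 0.12727 = 0.039161, 4/13 · 0.2 = 0.061538, 3/13 · 0.12121 = 0.027972, 2/13 · 0.0045455 = 0.0006993; with total 0.12937.
Hence P(urn B | data) = (0.061538) / (0.12937) = 0.47568.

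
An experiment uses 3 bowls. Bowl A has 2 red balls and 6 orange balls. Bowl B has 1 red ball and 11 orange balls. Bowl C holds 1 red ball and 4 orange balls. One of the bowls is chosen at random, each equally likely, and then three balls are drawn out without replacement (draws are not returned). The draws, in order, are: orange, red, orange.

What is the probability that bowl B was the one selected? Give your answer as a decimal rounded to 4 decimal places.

The likelihood of the observed sequence under each hypothesis: P(data | bowl A) = (6/8)(2/7)(5/6) = 5/28; P(data | bowl B) = (11/12)(1/11)(10/10) = 1/12; P(data | bowl C) = (4/5)(1/4)(3/3) = 1/5.
The prior-weighted likelihoods are 1/3 · 5/28 = 5/84, 1/3 · 1/12 = 1/36, 1/3 · 1/5 = 1/15; these sum to 97/630.
So P(bowl B | data) = (1/36) / (97/630) = 35/194.

0.1804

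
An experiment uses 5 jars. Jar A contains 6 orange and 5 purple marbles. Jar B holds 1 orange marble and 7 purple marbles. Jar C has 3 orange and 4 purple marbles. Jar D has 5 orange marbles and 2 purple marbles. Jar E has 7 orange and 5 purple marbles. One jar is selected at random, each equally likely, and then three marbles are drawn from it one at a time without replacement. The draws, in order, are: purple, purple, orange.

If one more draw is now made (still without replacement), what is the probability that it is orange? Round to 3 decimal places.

0.490

Compute the likelihood of the observed sequence for each case: P(data | jar A) = (5/11)(4/10)(6/9) = 0.12121; P(data | jar B) = (7/8)(6/7)(1/6) = 0.125; P(data | jar C) = (4/7)(3/6)(3/5) = 0.17143; P(data | jar D) = (2/7)(1/6)(5/5) = 0.047619; P(data | jar E) = (5/12)(4/11)(7/10) = 0.10606.
Multiplying each by its prior: 1/5 · 0.12121 = 0.024242, 1/5 · 0.125 = 0.025, 1/5 · 0.17143 = 0.034286, 1/5 · 0.047619 = 0.0095238, 1/5 · 0.10606 = 0.021212; summing to 0.11426.
The posterior is then P(jar A | data) = 0.21216, P(jar B | data) = 0.21879, P(jar C | data) = 0.30006, P(jar D | data) = 0.083349, P(jar E | data) = 0.18564.
So P(orange next | data) = Σ P(orange next | H) P(H | data) = (5/8)(0.21216) + (0)(0.21879) + (1/2)(0.30006) + (1)(0.083349) + (2/3)(0.18564) = 0.48974.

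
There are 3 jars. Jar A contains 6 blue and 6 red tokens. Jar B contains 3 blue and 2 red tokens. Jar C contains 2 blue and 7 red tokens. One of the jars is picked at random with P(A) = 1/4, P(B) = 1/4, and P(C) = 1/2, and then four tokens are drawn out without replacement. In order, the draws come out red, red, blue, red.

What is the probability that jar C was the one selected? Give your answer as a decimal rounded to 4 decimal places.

0.8209

Compute the likelihood of the observed sequence for each case: P(data | jar A) = (6/12)(5/11)(6/10)(4/9) = 2/33; P(data | jar B) = (2/5)(1/4)(3/3)(0/2) = 0; P(data | jar C) = (7/9)(6/8)(2/7)(5/6) = 5/36.
Multiplying each by its prior: 1/4 · 2/33 = 1/66, 1/4 · 0 = 0, 1/2 · 5/36 = 5/72; summing to 67/792.
Hence P(jar C | data) = (5/72) / (67/792) = 55/67.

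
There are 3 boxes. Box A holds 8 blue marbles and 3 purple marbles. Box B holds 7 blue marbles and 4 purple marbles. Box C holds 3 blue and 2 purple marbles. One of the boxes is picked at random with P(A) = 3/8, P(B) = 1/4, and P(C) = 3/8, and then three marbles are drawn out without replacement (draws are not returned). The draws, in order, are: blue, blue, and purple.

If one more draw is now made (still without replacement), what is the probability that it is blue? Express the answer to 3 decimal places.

Compute the likelihood of the observed sequence for each case: P(data | box A) = (8/11)(7/10)(3/9) = 0.1697; P(data | box B) = (7/11)(6/10)(4/9) = 0.1697; P(data | box C) = (3/5)(2/4)(2/3) = 0.2.
Multiplying each by its prior: 3/8 · 0.1697 = 0.063636, 1/4 · 0.1697 = 0.042424, 3/8 · 0.2 = 0.075; these sum to 0.18106.
Normalising, the posterior is P(box A | data) = 0.35146, P(box B | data) = 0.23431, P(box C | data) = 0.41423.
Averaging over the posterior, P(blue next | data) = (3/4)(0.35146) + (5/8)(0.23431) + (1/2)(0.41423) = 0.61715.

0.617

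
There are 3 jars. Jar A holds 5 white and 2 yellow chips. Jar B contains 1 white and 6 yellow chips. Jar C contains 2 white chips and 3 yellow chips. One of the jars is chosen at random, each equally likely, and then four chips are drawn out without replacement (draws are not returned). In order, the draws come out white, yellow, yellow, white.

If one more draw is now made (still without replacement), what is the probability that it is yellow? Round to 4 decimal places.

0.6774

For each hypothesis, P(data | H) works out to: P(data | jar A) = (5/7)(2/6)(1/5)(4/4) = 1/21; P(data | jar B) = (1/7)(6/6)(5/5)(0/4) = 0; P(data | jar C) = (2/5)(3/4)(2/3)(1/2) = 1/10.
Multiplying each by its prior: 1/3 · 1/21 = 1/63, 1/3 · 0 = 0, 1/3 · 1/10 = 1/30; these sum to 31/630.
Normalising, the posterior is P(jar A | data) = 10/31, P(jar B | data) = 0, P(jar C | data) = 21/31.
The predictive probability is P(yellow next | data) = (0)(10/31) + (1)(21/31) = 21/31.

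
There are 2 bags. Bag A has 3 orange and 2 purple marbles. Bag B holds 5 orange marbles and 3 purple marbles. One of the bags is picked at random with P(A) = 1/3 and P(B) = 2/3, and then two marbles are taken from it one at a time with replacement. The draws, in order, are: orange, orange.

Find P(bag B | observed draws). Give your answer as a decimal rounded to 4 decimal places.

0.6846

The likelihood of the observed sequence under each hypothesis: P(data | bag A) = (3/5)(3/5) = 0.36; P(data | bag B) = (5/8)(5/8) = 0.39062.
Weighting by the prior gives 1/3 · 0.36 = 0.12, 2/3 · 0.39062 = 0.26042; with total 0.38042.
Hence P(bag B | data) = (0.26042) / (0.38042) = 0.68456.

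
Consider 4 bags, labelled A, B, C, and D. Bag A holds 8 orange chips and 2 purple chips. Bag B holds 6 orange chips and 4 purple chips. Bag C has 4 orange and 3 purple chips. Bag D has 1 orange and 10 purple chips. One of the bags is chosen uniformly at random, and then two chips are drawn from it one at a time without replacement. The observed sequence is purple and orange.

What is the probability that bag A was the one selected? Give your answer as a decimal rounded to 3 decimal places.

0.217

For each hypothesis, P(data | H) works out to: P(data | bag A) = (2/10)(8/9) = 0.17778; P(data | bag B) = (4/10)(6/9) = 0.26667; P(data | bag C) = (3/7)(4/6) = 0.28571; P(data | bag D) = (10/11)(1/10) = 0.090909.
Multiplying each by its prior: 1/4 · 0.17778 = 0.044444, 1/4 · 0.26667 = 0.066667, 1/4 · 0.28571 = 0.071429, 1/4 · 0.090909 = 0.022727; these sum to 0.20527.
So P(bag A | data) = (0.044444) / (0.20527) = 0.21652.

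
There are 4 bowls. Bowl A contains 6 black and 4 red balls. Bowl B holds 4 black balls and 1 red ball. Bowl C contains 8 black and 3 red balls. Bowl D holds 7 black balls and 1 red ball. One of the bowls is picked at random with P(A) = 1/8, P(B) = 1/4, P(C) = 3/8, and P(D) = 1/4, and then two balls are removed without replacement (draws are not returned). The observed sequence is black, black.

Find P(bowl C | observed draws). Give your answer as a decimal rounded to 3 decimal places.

Compute the likelihood of the observed sequence for each case: P(data | bowl A) = (6/10)(5/9) = 1/3; P(data | bowl B) = (4/5)(3/4) = 3/5; P(data | bowl C) = (8/11)(7/10) = 28/55; P(data | bowl D) = (7/8)(6/7) = 3/4.
The prior-weighted likelihoods are 1/8 · 1/3 = 1/24, 1/4 · 3/5 = 3/20, 3/8 · 28/55 = 21/110, 1/4 · 3/4 = 3/16; with total 301/528.
So P(bowl C | data) = (21/110) / (301/528) = 72/215.

0.335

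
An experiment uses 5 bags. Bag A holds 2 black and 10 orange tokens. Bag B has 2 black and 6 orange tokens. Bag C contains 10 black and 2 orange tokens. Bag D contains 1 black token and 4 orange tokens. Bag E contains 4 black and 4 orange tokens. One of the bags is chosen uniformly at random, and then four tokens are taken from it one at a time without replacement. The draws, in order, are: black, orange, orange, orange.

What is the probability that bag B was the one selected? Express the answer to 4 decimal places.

Compute the likelihood of the observed sequence for each case: P(data | bag A) = (2/12)(10/11)(9/10)(8/9) = 4/33; P(data | bag B) = (2/8)(6/7)(5/6)(4/5) = 1/7; P(data | bag C) = (10/12)(2/11)(1/10)(0/9) = 0; P(data | bag D) = (1/5)(4/4)(3/3)(2/2) = 1/5; P(data | bag E) = (4/8)(4/7)(3/6)(2/5) = 2/35.
The prior-weighted likelihoods are 1/5 · 4/33 = 4/165, 1/5 · 1/7 = 1/35, 1/5 · 0 = 0, 1/5 · 1/5 = 1/25, 1/5 · 2/35 = 2/175; these sum to 86/825.
So P(bag B | data) = (1/35) / (86/825) = 165/602.

0.2741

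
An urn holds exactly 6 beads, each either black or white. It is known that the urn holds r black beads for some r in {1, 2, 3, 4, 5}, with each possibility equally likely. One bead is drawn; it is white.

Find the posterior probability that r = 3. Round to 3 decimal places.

The likelihood of this draw under each hypothesis: P(data | r = 1) = (5/6) = 5/6; P(data | r = 2) = (4/6) = 2/3; P(data | r = 3) = (3/6) = 1/2; P(data | r = 4) = (2/6) = 1/3; P(data | r = 5) = (1/6) = 1/6.
Multiplying each by its prior: 1/5 · 5/6 = 1/6, 1/5 · 2/3 = 2/15, 1/5 · 1/2 = 1/10, 1/5 · 1/3 = 1/15, 1/5 · 1/6 = 1/30; with total 1/2.
So P(r = 3 | data) = (1/10) / (1/2) = 1/5.

0.200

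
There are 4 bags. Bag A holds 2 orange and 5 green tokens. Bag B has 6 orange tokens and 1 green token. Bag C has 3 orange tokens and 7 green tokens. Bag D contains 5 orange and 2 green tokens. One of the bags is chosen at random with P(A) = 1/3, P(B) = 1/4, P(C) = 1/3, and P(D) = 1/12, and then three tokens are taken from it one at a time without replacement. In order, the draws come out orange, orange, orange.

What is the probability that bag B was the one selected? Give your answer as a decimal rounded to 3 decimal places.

The likelihood of the observed sequence under each hypothesis: P(data | bag A) = (2/7)(1/6)(0/5) = 0; P(data | bag B) = (6/7)(5/6)(4/5) = 4/7; P(data | bag C) = (3/10)(2/9)(1/8) = 1/120; P(data | bag D) = (5/7)(4/6)(3/5) = 2/7.
The prior-weighted likelihoods are 1/3 · 0 = 0, 1/4 · 4/7 = 1/7, 1/3 · 1/120 = 1/360, 1/12 · 2/7 = 1/42; summing to 61/360.
So P(bag B | data) = (1/7) / (61/360) = 360/427.

0.843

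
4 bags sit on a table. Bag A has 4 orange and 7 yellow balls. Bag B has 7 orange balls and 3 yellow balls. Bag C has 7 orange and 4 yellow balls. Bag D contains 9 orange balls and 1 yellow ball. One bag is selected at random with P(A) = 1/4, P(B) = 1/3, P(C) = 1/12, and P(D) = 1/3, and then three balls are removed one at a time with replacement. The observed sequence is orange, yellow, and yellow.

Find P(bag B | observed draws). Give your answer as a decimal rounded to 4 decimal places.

0.3096

Compute the likelihood of the observed sequence for each case: P(data | bag A) = (4/11)(7/11)(7/11) = 0.14726; P(data | bag B) = (7/10)(3/10)(3/10) = 0.063; P(data | bag C) = (7/11)(4/11)(4/11) = 0.084147; P(data | bag D) = (9/10)(1/10)(1/10) = 0.009.
The prior-weighted likelihoods are 1/4 · 0.14726 = 0.036814, 1/3 · 0.063 = 0.021, 1/12 · 0.084147 = 0.0070123, 1/3 · 0.009 = 0.003; summing to 0.067827.
So P(bag B | data) = (0.021) / (0.067827) = 0.30961.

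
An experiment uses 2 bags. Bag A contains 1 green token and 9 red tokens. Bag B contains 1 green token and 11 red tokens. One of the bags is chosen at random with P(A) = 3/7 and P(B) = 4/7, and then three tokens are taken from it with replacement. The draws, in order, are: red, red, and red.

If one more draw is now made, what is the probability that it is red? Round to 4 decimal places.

0.9097

The likelihood of the observed sequence under each hypothesis: P(data | bag A) = (9/10)(9/10)(9/10) = 0.729; P(data | bag B) = (11/12)(11/12)(11/12) = 0.77025.
Weighting by the prior gives 3/7 · 0.729 = 0.31243, 4/7 · 0.77025 = 0.44015; with total 0.75257.
Normalising, the posterior is P(bag A | data) = 0.41515, P(bag B | data) = 0.58485.
The predictive probability is P(red next | data) = (9/10)(0.41515) + (11/12)(0.58485) = 0.90975.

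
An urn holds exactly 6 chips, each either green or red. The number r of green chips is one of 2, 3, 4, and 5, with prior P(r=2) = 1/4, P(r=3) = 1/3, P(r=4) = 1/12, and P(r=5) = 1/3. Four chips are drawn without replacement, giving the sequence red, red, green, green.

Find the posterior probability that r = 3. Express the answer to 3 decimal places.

Under each hypothesis, the probability of the observed sequence is: P(data | r = 2) = (4/6)(3/5)(2/4)(1/3) = 1/15; P(data | r = 3) = (3/6)(2/5)(3/4)(2/3) = 1/10; P(data | r = 4) = (2/6)(1/5)(4/4)(3/3) = 1/15; P(data | r = 5) = (1/6)(0/5) = 0.
The prior-weighted likelihoods are 1/4 · 1/15 = 1/60, 1/3 · 1/10 = 1/30, 1/12 · 1/15 = 1/180, 1/3 · 0 = 0; these sum to 1/18.
Hence P(r = 3 | data) = (1/30) / (1/18) = 3/5.

0.600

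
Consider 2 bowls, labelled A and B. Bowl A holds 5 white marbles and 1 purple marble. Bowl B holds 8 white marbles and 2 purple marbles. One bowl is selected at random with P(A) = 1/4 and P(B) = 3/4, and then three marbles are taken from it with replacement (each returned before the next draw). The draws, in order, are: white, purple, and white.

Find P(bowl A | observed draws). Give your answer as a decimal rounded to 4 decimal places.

0.2316

Under each hypothesis, the probability of the observed sequence is: P(data | bowl A) = (5/6)(1/6)(5/6) = 0.11574; P(data | bowl B) = (8/10)(2/10)(8/10) = 0.128.
Weighting by the prior gives 1/4 · 0.11574 = 0.028935, 3/4 · 0.128 = 0.096; summing to 0.12494.
By Bayes' rule, P(bowl A | data) = (0.028935) / (0.12494) = 0.2316.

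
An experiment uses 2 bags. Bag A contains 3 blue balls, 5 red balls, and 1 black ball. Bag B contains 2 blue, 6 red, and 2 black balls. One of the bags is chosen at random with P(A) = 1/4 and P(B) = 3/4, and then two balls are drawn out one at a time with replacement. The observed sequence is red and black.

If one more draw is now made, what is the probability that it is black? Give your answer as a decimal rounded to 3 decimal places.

0.187

For each hypothesis, P(data | H) works out to: P(data | bag A) = (5/9)(1/9) = 0.061728; P(data | bag B) = (6/10)(2/10) = 0.12.
Multiplying each by its prior: 1/4 · 0.061728 = 0.015432, 3/4 · 0.12 = 0.09; these sum to 0.10543.
Dividing through by the total gives posterior P(bag A | data) = 0.14637, P(bag B | data) = 0.85363.
So P(black next | data) = Σ P(black next | H) P(H | data) = (1/9)(0.14637) + (1/5)(0.85363) = 0.18699.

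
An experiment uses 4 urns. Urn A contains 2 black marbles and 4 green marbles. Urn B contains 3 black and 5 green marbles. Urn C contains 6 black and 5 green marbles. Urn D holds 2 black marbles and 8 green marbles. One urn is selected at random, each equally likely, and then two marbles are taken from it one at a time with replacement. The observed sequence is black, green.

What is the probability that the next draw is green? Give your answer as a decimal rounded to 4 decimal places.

Under each hypothesis, the probability of the observed sequence is: P(data | urn A) = (2/6)(4/6) = 0.22222; P(data | urn B) = (3/8)(5/8) = 0.23438; P(data | urn C) = (6/11)(5/11) = 0.24793; P(data | urn D) = (2/10)(8/10) = 0.16.
The prior-weighted likelihoods are 1/4 · 0.22222 = 0.055556, 1/4 · 0.23438 = 0.058594, 1/4 · 0.24793 = 0.061983, 1/4 · 0.16 = 0.04; summing to 0.21613.
Dividing through by the total gives posterior P(urn A | data) = 0.25704, P(urn B | data) = 0.2711, P(urn C | data) = 0.28678, P(urn D | data) = 0.18507.
So P(green next | data) = Σ P(green next | H) P(H | data) = (2/3)(0.25704) + (5/8)(0.2711) + (5/11)(0.28678) + (4/5)(0.18507) = 0.61921.

0.6192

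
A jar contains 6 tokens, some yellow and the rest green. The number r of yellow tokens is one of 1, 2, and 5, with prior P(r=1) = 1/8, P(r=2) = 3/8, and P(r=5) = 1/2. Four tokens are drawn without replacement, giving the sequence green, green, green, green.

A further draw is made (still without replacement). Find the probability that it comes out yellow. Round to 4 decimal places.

Under each hypothesis, the probability of the observed sequence is: P(data | r = 1) = (5/6)(4/5)(3/4)(2/3) = 1/3; P(data | r = 2) = (4/6)(3/5)(2/4)(1/3) = 1/15; P(data | r = 5) = (1/6)(0/5) = 0.
The prior-weighted likelihoods are 1/8 · 1/3 = 1/24, 3/8 · 1/15 = 1/40, 1/2 · 0 = 0; summing to 1/15.
Normalising, the posterior is P(r = 1 | data) = 5/8, P(r = 2 | data) = 3/8, P(r = 5 | data) = 0.
So P(yellow next | data) = Σ P(yellow next | H) P(H | data) = (1/2)(5/8) + (1)(3/8) = 11/16.

0.6875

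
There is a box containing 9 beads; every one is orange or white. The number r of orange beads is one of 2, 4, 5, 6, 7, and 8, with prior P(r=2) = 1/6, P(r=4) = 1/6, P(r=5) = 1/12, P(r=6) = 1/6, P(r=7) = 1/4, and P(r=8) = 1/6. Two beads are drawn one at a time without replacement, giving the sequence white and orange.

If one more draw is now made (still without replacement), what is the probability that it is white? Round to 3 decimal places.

0.394

For each hypothesis, P(data | H) works out to: P(data | r = 2) = (7/9)(2/8) = 7/36; P(data | r = 4) = (5/9)(4/8) = 5/18; P(data | r = 5) = (4/9)(5/8) = 5/18; P(data | r = 6) = (3/9)(6/8) = 1/4; P(data | r = 7) = (2/9)(7/8) = 7/36; P(data | r = 8) = (1/9)(8/8) = 1/9.
Weighting by the prior gives 1/6 · 7/36 = 7/216, 1/6 · 5/18 = 5/108, 1/12 · 5/18 = 5/216, 1/6 · 1/4 = 1/24, 1/4 · 7/36 = 7/144, 1/6 · 1/9 = 1/54; with total 91/432.
Dividing through by the total gives posterior P(r = 2 | data) = 2/13, P(r = 4 | data) = 20/91, P(r = 5 | data) = 10/91, P(r = 6 | data) = 18/91, P(r = 7 | data) = 3/13, P(r = 8 | data) = 8/91.
Averaging over the posterior, P(white next | data) = (6/7)(2/13) + (4/7)(20/91) + (3/7)(10/91) + (2/7)(18/91) + (1/7)(3/13) + (0)(8/91) = 251/637.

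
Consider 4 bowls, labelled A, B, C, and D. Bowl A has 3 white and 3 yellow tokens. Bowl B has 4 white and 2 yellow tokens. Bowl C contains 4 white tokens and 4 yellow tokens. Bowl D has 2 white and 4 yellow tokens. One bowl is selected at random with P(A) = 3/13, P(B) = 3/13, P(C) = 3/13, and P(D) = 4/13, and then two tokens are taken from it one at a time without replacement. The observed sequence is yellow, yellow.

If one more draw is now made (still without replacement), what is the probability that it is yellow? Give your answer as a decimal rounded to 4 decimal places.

0.3826

The likelihood of the observed sequence under each hypothesis: P(data | bowl A) = (3/6)(2/5) = 1/5; P(data | bowl B) = (2/6)(1/5) = 1/15; P(data | bowl C) = (4/8)(3/7) = 3/14; P(data | bowl D) = (4/6)(3/5) = 2/5.
Weighting by the prior gives 3/13 · 1/5 = 3/65, 3/13 · 1/15 = 1/65, 3/13 · 3/14 = 9/182, 4/13 · 2/5 = 8/65; with total 213/910.
Dividing through by the total gives posterior P(bowl A | data) = 14/71, P(bowl B | data) = 14/213, P(bowl C | data) = 15/71, P(bowl D | data) = 112/213.
The predictive probability is P(yellow next | data) = (1/4)(14/71) + (0)(14/213) + (1/3)(15/71) + (1/2)(112/213) = 163/426.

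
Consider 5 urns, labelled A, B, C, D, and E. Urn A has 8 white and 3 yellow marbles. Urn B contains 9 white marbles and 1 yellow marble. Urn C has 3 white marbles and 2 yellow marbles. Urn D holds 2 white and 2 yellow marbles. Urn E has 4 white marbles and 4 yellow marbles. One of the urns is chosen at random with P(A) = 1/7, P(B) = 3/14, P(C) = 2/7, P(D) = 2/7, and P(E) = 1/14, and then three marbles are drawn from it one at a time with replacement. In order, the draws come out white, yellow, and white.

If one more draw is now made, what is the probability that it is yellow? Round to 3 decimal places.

For each hypothesis, P(data | H) works out to: P(data | urn A) = (8/11)(3/11)(8/11) = 0.14425; P(data | urn B) = (9/10)(1/10)(9/10) = 0.081; P(data | urn C) = (3/5)(2/5)(3/5) = 0.144; P(data | urn D) = (2/4)(2/4)(2/4) = 0.125; P(data | urn E) = (4/8)(4/8)(4/8) = 0.125.
The prior-weighted likelihoods are 1/7 · 0.14425 = 0.020607, 3/14 · 0.081 = 0.017357, 2/7 · 0.144 = 0.041143, 2/7 · 0.125 = 0.035714, 1/14 · 0.125 = 0.0089286; with total 0.12375.
Dividing through by the total gives posterior P(urn A | data) = 0.16652, P(urn B | data) = 0.14026, P(urn C | data) = 0.33247, P(urn D | data) = 0.2886, P(urn E | data) = 0.07215.
The predictive probability is P(yellow next | data) = (3/11)(0.16652) + (1/10)(0.14026) + (2/5)(0.33247) + (1/2)(0.2886) + (1/2)(0.07215) = 0.3728.

0.373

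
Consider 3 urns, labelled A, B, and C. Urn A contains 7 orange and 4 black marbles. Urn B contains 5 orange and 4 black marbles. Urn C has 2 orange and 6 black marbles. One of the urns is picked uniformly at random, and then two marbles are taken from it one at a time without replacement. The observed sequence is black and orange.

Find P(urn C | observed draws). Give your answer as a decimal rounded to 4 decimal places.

0.2870

For each hypothesis, P(data | H) works out to: P(data | urn A) = (4/11)(7/10) = 0.25455; P(data | urn B) = (4/9)(5/8) = 0.27778; P(data | urn C) = (6/8)(2/7) = 0.21429.
Weighting by the prior gives 1/3 · 0.25455 = 0.084848, 1/3 · 0.27778 = 0.092593, 1/3 · 0.21429 = 0.071429; with total 0.24887.
So P(urn C | data) = (0.071429) / (0.24887) = 0.28701.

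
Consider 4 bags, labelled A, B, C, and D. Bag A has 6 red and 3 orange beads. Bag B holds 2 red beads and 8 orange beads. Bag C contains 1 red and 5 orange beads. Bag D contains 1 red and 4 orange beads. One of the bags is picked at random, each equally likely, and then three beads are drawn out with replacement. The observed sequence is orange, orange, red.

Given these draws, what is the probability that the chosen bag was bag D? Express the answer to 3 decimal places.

For each hypothesis, P(data | H) works out to: P(data | bag A) = (3/9)(3/9)(6/9) = 0.074074; P(data | bag B) = (8/10)(8/10)(2/10) = 0.128; P(data | bag C) = (5/6)(5/6)(1/6) = 0.11574; P(data | bag D) = (4/5)(4/5)(1/5) = 0.128.
Weighting by the prior gives 1/4 · 0.074074 = 0.018519, 1/4 · 0.128 = 0.032, 1/4 · 0.11574 = 0.028935, 1/4 · 0.128 = 0.032; with total 0.11145.
By Bayes' rule, P(bag D | data) = (0.032) / (0.11145) = 0.28711.

0.287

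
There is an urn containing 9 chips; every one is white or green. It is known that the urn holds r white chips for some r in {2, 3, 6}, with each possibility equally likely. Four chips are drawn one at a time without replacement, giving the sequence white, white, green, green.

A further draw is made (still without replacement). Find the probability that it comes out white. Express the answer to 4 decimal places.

Compute the likelihood of the observed sequence for each case: P(data | r = 2) = (2/9)(1/8)(7/7)(6/6) = 1/36; P(data | r = 3) = (3/9)(2/8)(6/7)(5/6) = 5/84; P(data | r = 6) = (6/9)(5/8)(3/7)(2/6) = 5/84.
The prior-weighted likelihoods are 1/3 · 1/36 = 1/108, 1/3 · 5/84 = 5/252, 1/3 · 5/84 = 5/252; these sum to 37/756.
Dividing through by the total gives posterior P(r = 2 | data) = 7/37, P(r = 3 | data) = 15/37, P(r = 6 | data) = 15/37.
So P(white next | data) = Σ P(white next | H) P(H | data) = (0)(7/37) + (1/5)(15/37) + (4/5)(15/37) = 15/37.

0.4054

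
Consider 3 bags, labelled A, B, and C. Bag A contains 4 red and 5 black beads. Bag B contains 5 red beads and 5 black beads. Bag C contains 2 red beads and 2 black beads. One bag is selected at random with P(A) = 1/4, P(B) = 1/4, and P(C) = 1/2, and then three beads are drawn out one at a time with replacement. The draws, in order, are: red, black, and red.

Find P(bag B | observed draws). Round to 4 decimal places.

0.2579

The likelihood of the observed sequence under each hypothesis: P(data | bag A) = (4/9)(5/9)(4/9) = 0.10974; P(data | bag B) = (5/10)(5/10)(5/10) = 0.125; P(data | bag C) = (2/4)(2/4)(2/4) = 0.125.
Weighting by the prior gives 1/4 · 0.10974 = 0.027435, 1/4 · 0.125 = 0.03125, 1/2 · 0.125 = 0.0625; with total 0.12118.
By Bayes' rule, P(bag B | data) = (0.03125) / (0.12118) = 0.25787.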